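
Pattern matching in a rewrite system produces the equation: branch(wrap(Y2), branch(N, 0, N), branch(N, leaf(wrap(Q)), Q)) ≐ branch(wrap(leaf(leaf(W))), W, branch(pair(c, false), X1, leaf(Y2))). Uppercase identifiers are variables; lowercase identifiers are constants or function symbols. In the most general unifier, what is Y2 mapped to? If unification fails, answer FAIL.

Decompose branch/3: wrap(Y2) ≐ wrap(leaf(leaf(W))),  branch(N, 0, N) ≐ W,  branch(N, leaf(wrap(Q)), Q) ≐ branch(pair(c, false), X1, leaf(Y2)).
Decompose wrap/1: Y2 ≐ leaf(leaf(W)).
Bind Y2 := leaf(leaf(W)); substituting into the one remaining equation that mentions Y2 gives: branch(N, leaf(wrap(Q)), Q) ≐ branch(pair(c, false), X1, leaf(leaf(leaf(W)))).
Bind W := branch(N, 0, N); substituting into the remaining equation gives: branch(N, leaf(wrap(Q)), Q) ≐ branch(pair(c, false), X1, leaf(leaf(leaf(branch(N, 0, N))))). Substituting into the earlier binding gives Y2 := leaf(leaf(branch(N, 0, N))).
Decompose branch/3: N ≐ pair(c, false),  leaf(wrap(Q)) ≐ X1,  Q ≐ leaf(leaf(leaf(branch(N, 0, N)))).
Bind N := pair(c, false); substituting into the one remaining equation that mentions N gives: Q ≐ leaf(leaf(leaf(branch(pair(c, false), 0, pair(c, false))))). Substituting into the earlier bindings gives Y2 := leaf(leaf(branch(pair(c, false), 0, pair(c, false)))), W := branch(pair(c, false), 0, pair(c, false)).
Bind X1 := leaf(wrap(Q)); no other remaining equation mentions X1.
Bind Q := leaf(leaf(leaf(branch(pair(c, false), 0, pair(c, false))))). Substituting into the earlier binding gives X1 := leaf(wrap(leaf(leaf(leaf(branch(pair(c, false), 0, pair(c, false))))))).
MGU = { Y2 -> leaf(leaf(branch(pair(c, false), 0, pair(c, false)))), W -> branch(pair(c, false), 0, pair(c, false)), N -> pair(c, false), X1 -> leaf(wrap(leaf(leaf(leaf(branch(pair(c, false), 0, pair(c, false))))))), Q -> leaf(leaf(leaf(branch(pair(c, false), 0, pair(c, false))))) }, so Y2 -> leaf(leaf(branch(pair(c, false), 0, pair(c, false)))).

leaf(leaf(branch(pair(c, false), 0, pair(c, false))))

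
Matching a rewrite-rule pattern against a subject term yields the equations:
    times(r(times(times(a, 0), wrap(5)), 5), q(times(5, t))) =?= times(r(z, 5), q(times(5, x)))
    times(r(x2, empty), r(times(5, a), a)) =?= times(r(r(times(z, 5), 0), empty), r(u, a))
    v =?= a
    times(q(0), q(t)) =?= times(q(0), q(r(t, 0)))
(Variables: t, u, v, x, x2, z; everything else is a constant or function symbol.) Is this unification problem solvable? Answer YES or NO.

Decompose times/2: r(times(times(a, 0), wrap(5)), 5) =?= r(z, 5),  q(times(5, t)) =?= q(times(5, x)).
Decompose r/2: times(times(a, 0), wrap(5)) =?= z,  5 =?= 5.
Bind z := times(times(a, 0), wrap(5)); substituting into the one remaining equation that mentions z gives: times(r(x2, empty), r(times(5, a), a)) =?= times(r(r(times(times(times(a, 0), wrap(5)), 5), 0), empty), r(u, a)).
Delete trivial equation 5 =?= 5.
Decompose q/1: times(5, t) =?= times(5, x).
Decompose times/2: 5 =?= 5,  t =?= x.
Delete trivial equation 5 =?= 5.
Bind t := x; substituting into the one remaining equation that mentions t gives: times(q(0), q(x)) =?= times(q(0), q(r(x, 0))).
Decompose times/2: r(x2, empty) =?= r(r(times(times(times(a, 0), wrap(5)), 5), 0), empty),  r(times(5, a), a) =?= r(u, a).
Decompose r/2: x2 =?= r(times(times(times(a, 0), wrap(5)), 5), 0),  empty =?= empty.
Bind x2 := r(times(times(times(a, 0), wrap(5)), 5), 0); no other remaining equation mentions x2.
Delete trivial equation empty =?= empty.
Decompose r/2: times(5, a) =?= u,  a =?= a.
Bind u := times(5, a); no other remaining equation mentions u.
Delete trivial equation a =?= a.
Bind v := a; no other remaining equation mentions v.
Decompose times/2: q(0) =?= q(0),  q(x) =?= q(r(x, 0)).
Delete trivial equation q(0) =?= q(0).
Decompose q/1: x =?= r(x, 0).
Occurs check fails: x occurs in r(x, 0); the equation x =?= r(x, 0) has no finite solution.

NO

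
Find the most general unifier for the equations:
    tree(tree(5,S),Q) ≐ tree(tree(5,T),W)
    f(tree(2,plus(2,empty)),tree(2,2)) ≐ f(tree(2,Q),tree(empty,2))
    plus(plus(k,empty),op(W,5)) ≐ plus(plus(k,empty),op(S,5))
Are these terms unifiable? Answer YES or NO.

NO

Decompose tree/2: tree(5,S) ≐ tree(5,T),  Q ≐ W.
Decompose tree/2: 5 ≐ 5,  S ≐ T.
Delete trivial equation 5 ≐ 5.
Bind S := T; substituting into the one remaining equation that mentions S gives: plus(plus(k,empty),op(W,5)) ≐ plus(plus(k,empty),op(T,5)).
Bind Q := W; substituting into the one remaining equation that mentions Q gives: f(tree(2,plus(2,empty)),tree(2,2)) ≐ f(tree(2,W),tree(empty,2)).
Decompose f/2: tree(2,plus(2,empty)) ≐ tree(2,W),  tree(2,2) ≐ tree(empty,2).
Decompose tree/2: 2 ≐ 2,  plus(2,empty) ≐ W.
Delete trivial equation 2 ≐ 2.
Bind W := plus(2,empty); substituting into the one remaining equation that mentions W gives: plus(plus(k,empty),op(plus(2,empty),5)) ≐ plus(plus(k,empty),op(T,5)). Substituting into the earlier binding gives Q := plus(2,empty).
Decompose tree/2: 2 ≐ empty,  2 ≐ 2.
Clash: constants 2 and empty differ; no unifier exists.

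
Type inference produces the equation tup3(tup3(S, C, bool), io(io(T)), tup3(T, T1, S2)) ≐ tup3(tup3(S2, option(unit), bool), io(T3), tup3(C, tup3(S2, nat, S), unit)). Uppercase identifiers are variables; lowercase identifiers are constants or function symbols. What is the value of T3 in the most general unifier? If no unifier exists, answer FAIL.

io(option(unit))

Decompose tup3/3: tup3(S, C, bool) ≐ tup3(S2, option(unit), bool),  io(io(T)) ≐ io(T3),  tup3(T, T1, S2) ≐ tup3(C, tup3(S2, nat, S), unit).
Decompose tup3/3: S ≐ S2,  C ≐ option(unit),  bool ≐ bool.
Bind S := S2; substituting into the one remaining equation that mentions S gives: tup3(T, T1, S2) ≐ tup3(C, tup3(S2, nat, S2), unit).
Bind C := option(unit); substituting into the one remaining equation that mentions C gives: tup3(T, T1, S2) ≐ tup3(option(unit), tup3(S2, nat, S2), unit).
Delete trivial equation bool ≐ bool.
Decompose io/1: io(T) ≐ T3.
Bind T3 := io(T); no other remaining equation mentions T3.
Decompose tup3/3: T ≐ option(unit),  T1 ≐ tup3(S2, nat, S2),  S2 ≐ unit.
Bind T := option(unit); no other remaining equation mentions T. Substituting into the earlier binding gives T3 := io(option(unit)).
Bind T1 := tup3(S2, nat, S2); no other remaining equation mentions T1.
Bind S2 := unit. Substituting into the earlier bindings gives S := unit, T1 := tup3(unit, nat, unit).
MGU = { S ↦ unit, C ↦ option(unit), T3 ↦ io(option(unit)), T ↦ option(unit), T1 ↦ tup3(unit, nat, unit), S2 ↦ unit }, so T3 ↦ io(option(unit)).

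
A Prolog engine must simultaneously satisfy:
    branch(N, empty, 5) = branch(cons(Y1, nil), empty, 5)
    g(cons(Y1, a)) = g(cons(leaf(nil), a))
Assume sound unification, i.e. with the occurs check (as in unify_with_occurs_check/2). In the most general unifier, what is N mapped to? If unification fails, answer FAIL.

cons(leaf(nil), nil)

Decompose branch/3: N = cons(Y1, nil),  empty = empty,  5 = 5.
Bind N := cons(Y1, nil); no other remaining equation mentions N.
Delete trivial equation empty = empty.
Delete trivial equation 5 = 5.
Decompose g/1: cons(Y1, a) = cons(leaf(nil), a).
Decompose cons/2: Y1 = leaf(nil),  a = a.
Bind Y1 := leaf(nil); no other remaining equation mentions Y1. Substituting into the earlier binding gives N := cons(leaf(nil), nil).
Delete trivial equation a = a.
MGU = { N = cons(leaf(nil), nil), Y1 = leaf(nil) }, so N = cons(leaf(nil), nil).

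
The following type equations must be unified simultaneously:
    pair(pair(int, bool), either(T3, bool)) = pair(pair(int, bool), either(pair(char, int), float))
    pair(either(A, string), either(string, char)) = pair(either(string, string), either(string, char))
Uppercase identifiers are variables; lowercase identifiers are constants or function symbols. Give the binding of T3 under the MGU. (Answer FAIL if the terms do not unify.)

FAIL

Decompose pair/2: pair(int, bool) = pair(int, bool),  either(T3, bool) = either(pair(char, int), float).
Delete trivial equation pair(int, bool) = pair(int, bool).
Decompose either/2: T3 = pair(char, int),  bool = float.
Bind T3 := pair(char, int); no other remaining equation mentions T3.
Clash: constants bool and float differ; no unifier exists.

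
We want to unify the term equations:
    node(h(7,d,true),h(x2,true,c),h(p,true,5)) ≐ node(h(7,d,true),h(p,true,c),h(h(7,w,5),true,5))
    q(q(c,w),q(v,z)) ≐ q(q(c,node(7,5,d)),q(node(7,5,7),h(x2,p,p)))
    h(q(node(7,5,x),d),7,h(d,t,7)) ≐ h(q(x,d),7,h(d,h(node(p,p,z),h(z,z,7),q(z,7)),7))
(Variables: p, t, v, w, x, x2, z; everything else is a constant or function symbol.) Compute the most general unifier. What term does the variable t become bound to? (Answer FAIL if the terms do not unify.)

FAIL

Decompose node/3: h(7,d,true) ≐ h(7,d,true),  h(x2,true,c) ≐ h(p,true,c),  h(p,true,5) ≐ h(h(7,w,5),true,5).
Delete trivial equation h(7,d,true) ≐ h(7,d,true).
Decompose h/3: x2 ≐ p,  true ≐ true,  c ≐ c.
Bind x2 := p; substituting into the one remaining equation that mentions x2 gives: q(q(c,w),q(v,z)) ≐ q(q(c,node(7,5,d)),q(node(7,5,7),h(p,p,p))).
Delete trivial equation true ≐ true.
Delete trivial equation c ≐ c.
Decompose h/3: p ≐ h(7,w,5),  true ≐ true,  5 ≐ 5.
Bind p := h(7,w,5); substituting into the 2 remaining equations that mention p gives: q(q(c,w),q(v,z)) ≐ q(q(c,node(7,5,d)),q(node(7,5,7),h(h(7,w,5),h(7,w,5),h(7,w,5)))),  h(q(node(7,5,x),d),7,h(d,t,7)) ≐ h(q(x,d),7,h(d,h(node(h(7,w,5),h(7,w,5),z),h(z,z,7),q(z,7)),7)). Substituting into the earlier binding gives x2 := h(7,w,5).
Delete trivial equation true ≐ true.
Delete trivial equation 5 ≐ 5.
Decompose q/2: q(c,w) ≐ q(c,node(7,5,d)),  q(v,z) ≐ q(node(7,5,7),h(h(7,w,5),h(7,w,5),h(7,w,5))).
Decompose q/2: c ≐ c,  w ≐ node(7,5,d).
Delete trivial equation c ≐ c.
Bind w := node(7,5,d); substituting into the remaining equations gives: q(v,z) ≐ q(node(7,5,7),h(h(7,node(7,5,d),5),h(7,node(7,5,d),5),h(7,node(7,5,d),5))),  h(q(node(7,5,x),d),7,h(d,t,7)) ≐ h(q(x,d),7,h(d,h(node(h(7,node(7,5,d),5),h(7,node(7,5,d),5),z),h(z,z,7),q(z,7)),7)). Substituting into the earlier bindings gives x2 := h(7,node(7,5,d),5), p := h(7,node(7,5,d),5).
Decompose q/2: v ≐ node(7,5,7),  z ≐ h(h(7,node(7,5,d),5),h(7,node(7,5,d),5),h(7,node(7,5,d),5)).
Bind v := node(7,5,7); no other remaining equation mentions v.
Bind z := h(h(7,node(7,5,d),5),h(7,node(7,5,d),5),h(7,node(7,5,d),5)); substituting into the remaining equation gives: h(q(node(7,5,x),d),7,h(d,t,7)) ≐ h(q(x,d),7,h(d,h(node(h(7,node(7,5,d),5),h(7,node(7,5,d),5),h(h(7,node(7,5,d),5),h(7,node(7,5,d),5),h(7,node(7,5,d),5))),h(h(h(7,node(7,5,d),5),h(7,node(7,5,d),5),h(7,node(7,5,d),5)),h(h(7,node(7,5,d),5),h(7,node(7,5,d),5),h(7,node(7,5,d),5)),7),q(h(h(7,node(7,5,d),5),h(7,node(7,5,d),5),h(7,node(7,5,d),5)),7)),7)).
Decompose h/3: q(node(7,5,x),d) ≐ q(x,d),  7 ≐ 7,  h(d,t,7) ≐ h(d,h(node(h(7,node(7,5,d),5),h(7,node(7,5,d),5),h(h(7,node(7,5,d),5),h(7,node(7,5,d),5),h(7,node(7,5,d),5))),h(h(h(7,node(7,5,d),5),h(7,node(7,5,d),5),h(7,node(7,5,d),5)),h(h(7,node(7,5,d),5),h(7,node(7,5,d),5),h(7,node(7,5,d),5)),7),q(h(h(7,node(7,5,d),5),h(7,node(7,5,d),5),h(7,node(7,5,d),5)),7)),7).
Decompose q/2: node(7,5,x) ≐ x,  d ≐ d.
Occurs check fails: x occurs in node(7,5,x); the equation x ≐ node(7,5,x) has no finite solution.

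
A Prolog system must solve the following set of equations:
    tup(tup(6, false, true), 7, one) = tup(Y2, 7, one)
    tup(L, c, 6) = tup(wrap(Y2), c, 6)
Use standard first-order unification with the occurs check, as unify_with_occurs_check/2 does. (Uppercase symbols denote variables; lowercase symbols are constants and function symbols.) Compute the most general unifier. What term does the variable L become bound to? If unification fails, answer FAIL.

wrap(tup(6, false, true))

Decompose tup/3: tup(6, false, true) = Y2,  7 = 7,  one = one.
Bind Y2 := tup(6, false, true); substituting into the one remaining equation that mentions Y2 gives: tup(L, c, 6) = tup(wrap(tup(6, false, true)), c, 6).
Delete trivial equation 7 = 7.
Delete trivial equation one = one.
Decompose tup/3: L = wrap(tup(6, false, true)),  c = c,  6 = 6.
Bind L := wrap(tup(6, false, true)); no other remaining equation mentions L.
Delete trivial equation c = c.
Delete trivial equation 6 = 6.
MGU = { Y2 -> tup(6, false, true), L -> wrap(tup(6, false, true)) }, so L -> wrap(tup(6, false, true)).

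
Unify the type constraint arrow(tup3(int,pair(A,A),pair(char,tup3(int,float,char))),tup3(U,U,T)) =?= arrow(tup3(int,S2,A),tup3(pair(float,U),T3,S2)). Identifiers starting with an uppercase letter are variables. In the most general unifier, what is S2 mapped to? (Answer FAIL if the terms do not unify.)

FAIL

Decompose arrow/2: tup3(int,pair(A,A),pair(char,tup3(int,float,char))) =?= tup3(int,S2,A),  tup3(U,U,T) =?= tup3(pair(float,U),T3,S2).
Decompose tup3/3: int =?= int,  pair(A,A) =?= S2,  pair(char,tup3(int,float,char)) =?= A.
Delete trivial equation int =?= int.
Bind S2 := pair(A,A); substituting into the one remaining equation that mentions S2 gives: tup3(U,U,T) =?= tup3(pair(float,U),T3,pair(A,A)).
Bind A := pair(char,tup3(int,float,char)); substituting into the remaining equation gives: tup3(U,U,T) =?= tup3(pair(float,U),T3,pair(pair(char,tup3(int,float,char)),pair(char,tup3(int,float,char)))). Substituting into the earlier binding gives S2 := pair(pair(char,tup3(int,float,char)),pair(char,tup3(int,float,char))).
Decompose tup3/3: U =?= pair(float,U),  U =?= T3,  T =?= pair(pair(char,tup3(int,float,char)),pair(char,tup3(int,float,char))).
Occurs check fails: U occurs in pair(float,U); the equation U =?= pair(float,U) has no finite solution.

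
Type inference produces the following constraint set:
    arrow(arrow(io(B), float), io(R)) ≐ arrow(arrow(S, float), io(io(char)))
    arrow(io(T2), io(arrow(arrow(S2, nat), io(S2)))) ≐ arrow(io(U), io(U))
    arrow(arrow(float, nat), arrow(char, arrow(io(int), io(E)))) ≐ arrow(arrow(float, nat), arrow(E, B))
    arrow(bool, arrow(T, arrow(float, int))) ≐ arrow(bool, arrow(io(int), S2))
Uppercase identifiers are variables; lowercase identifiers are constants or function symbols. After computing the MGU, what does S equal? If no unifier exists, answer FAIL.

Decompose arrow/2: arrow(io(B), float) ≐ arrow(S, float),  io(R) ≐ io(io(char)).
Decompose arrow/2: io(B) ≐ S,  float ≐ float.
Bind S := io(B); no other remaining equation mentions S.
Delete trivial equation float ≐ float.
Decompose io/1: R ≐ io(char).
Bind R := io(char); no other remaining equation mentions R.
Decompose arrow/2: io(T2) ≐ io(U),  io(arrow(arrow(S2, nat), io(S2))) ≐ io(U).
Decompose io/1: T2 ≐ U.
Bind T2 := U; no other remaining equation mentions T2.
Decompose io/1: arrow(arrow(S2, nat), io(S2)) ≐ U.
Bind U := arrow(arrow(S2, nat), io(S2)); no other remaining equation mentions U. Substituting into the earlier binding gives T2 := arrow(arrow(S2, nat), io(S2)).
Decompose arrow/2: arrow(float, nat) ≐ arrow(float, nat),  arrow(char, arrow(io(int), io(E))) ≐ arrow(E, B).
Delete trivial equation arrow(float, nat) ≐ arrow(float, nat).
Decompose arrow/2: char ≐ E,  arrow(io(int), io(E)) ≐ B.
Bind E := char; substituting into the one remaining equation that mentions E gives: arrow(io(int), io(char)) ≐ B.
Bind B := arrow(io(int), io(char)); no other remaining equation mentions B. Substituting into the earlier binding gives S := io(arrow(io(int), io(char))).
Decompose arrow/2: bool ≐ bool,  arrow(T, arrow(float, int)) ≐ arrow(io(int), S2).
Delete trivial equation bool ≐ bool.
Decompose arrow/2: T ≐ io(int),  arrow(float, int) ≐ S2.
Bind T := io(int); no other remaining equation mentions T.
Bind S2 := arrow(float, int). Substituting into the earlier bindings gives T2 := arrow(arrow(arrow(float, int), nat), io(arrow(float, int))), U := arrow(arrow(arrow(float, int), nat), io(arrow(float, int))).
MGU = { S ↦ io(arrow(io(int), io(char))), R ↦ io(char), T2 ↦ arrow(arrow(arrow(float, int), nat), io(arrow(float, int))), U ↦ arrow(arrow(arrow(float, int), nat), io(arrow(float, int))), E ↦ char, B ↦ arrow(io(int), io(char)), T ↦ io(int), S2 ↦ arrow(float, int) }, so S ↦ io(arrow(io(int), io(char))).

io(arrow(io(int), io(char)))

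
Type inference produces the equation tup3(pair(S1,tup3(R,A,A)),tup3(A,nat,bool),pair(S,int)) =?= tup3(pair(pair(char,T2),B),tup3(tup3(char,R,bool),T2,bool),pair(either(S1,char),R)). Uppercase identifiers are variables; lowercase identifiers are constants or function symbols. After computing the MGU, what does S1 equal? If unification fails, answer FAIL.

pair(char,nat)

Decompose tup3/3: pair(S1,tup3(R,A,A)) =?= pair(pair(char,T2),B),  tup3(A,nat,bool) =?= tup3(tup3(char,R,bool),T2,bool),  pair(S,int) =?= pair(either(S1,char),R).
Decompose pair/2: S1 =?= pair(char,T2),  tup3(R,A,A) =?= B.
Bind S1 := pair(char,T2); substituting into the one remaining equation that mentions S1 gives: pair(S,int) =?= pair(either(pair(char,T2),char),R).
Bind B := tup3(R,A,A); no other remaining equation mentions B.
Decompose tup3/3: A =?= tup3(char,R,bool),  nat =?= T2,  bool =?= bool.
Bind A := tup3(char,R,bool); no other remaining equation mentions A. Substituting into the earlier binding gives B := tup3(R,tup3(char,R,bool),tup3(char,R,bool)).
Bind T2 := nat; substituting into the one remaining equation that mentions T2 gives: pair(S,int) =?= pair(either(pair(char,nat),char),R). Substituting into the earlier binding gives S1 := pair(char,nat).
Delete trivial equation bool =?= bool.
Decompose pair/2: S =?= either(pair(char,nat),char),  int =?= R.
Bind S := either(pair(char,nat),char); no other remaining equation mentions S.
Bind R := int. Substituting into the earlier bindings gives B := tup3(int,tup3(char,int,bool),tup3(char,int,bool)), A := tup3(char,int,bool).
MGU = { S1 ↦ pair(char,nat), B ↦ tup3(int,tup3(char,int,bool),tup3(char,int,bool)), A ↦ tup3(char,int,bool), T2 ↦ nat, S ↦ either(pair(char,nat),char), R ↦ int }, so S1 ↦ pair(char,nat).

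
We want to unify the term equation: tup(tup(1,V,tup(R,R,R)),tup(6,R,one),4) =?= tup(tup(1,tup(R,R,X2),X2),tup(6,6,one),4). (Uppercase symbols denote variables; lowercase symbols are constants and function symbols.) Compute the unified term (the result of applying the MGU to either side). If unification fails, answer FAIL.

Decompose tup/3: tup(1,V,tup(R,R,R)) =?= tup(1,tup(R,R,X2),X2),  tup(6,R,one) =?= tup(6,6,one),  4 =?= 4.
Decompose tup/3: 1 =?= 1,  V =?= tup(R,R,X2),  tup(R,R,R) =?= X2.
Delete trivial equation 1 =?= 1.
Bind V := tup(R,R,X2); no other remaining equation mentions V.
Bind X2 := tup(R,R,R); no other remaining equation mentions X2. Substituting into the earlier binding gives V := tup(R,R,tup(R,R,R)).
Decompose tup/3: 6 =?= 6,  R =?= 6,  one =?= one.
Delete trivial equation 6 =?= 6.
Bind R := 6; no other remaining equation mentions R. Substituting into the earlier bindings gives V := tup(6,6,tup(6,6,6)), X2 := tup(6,6,6).
Delete trivial equation one =?= one.
Delete trivial equation 4 =?= 4.
Applying the MGU to either side gives tup(tup(1,tup(6,6,tup(6,6,6)),tup(6,6,6)),tup(6,6,one),4).

tup(tup(1,tup(6,6,tup(6,6,6)),tup(6,6,6)),tup(6,6,one),4)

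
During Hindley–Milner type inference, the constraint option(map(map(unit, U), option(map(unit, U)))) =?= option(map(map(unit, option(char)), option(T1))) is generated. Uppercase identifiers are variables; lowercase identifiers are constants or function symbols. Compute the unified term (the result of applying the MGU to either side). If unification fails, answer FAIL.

Decompose option/1: map(map(unit, U), option(map(unit, U))) =?= map(map(unit, option(char)), option(T1)).
Decompose map/2: map(unit, U) =?= map(unit, option(char)),  option(map(unit, U)) =?= option(T1).
Decompose map/2: unit =?= unit,  U =?= option(char).
Delete trivial equation unit =?= unit.
Bind U := option(char); substituting into the remaining equation gives: option(map(unit, option(char))) =?= option(T1).
Decompose option/1: map(unit, option(char)) =?= T1.
Bind T1 := map(unit, option(char)).
Applying the MGU to either side gives option(map(map(unit, option(char)), option(map(unit, option(char))))).

option(map(map(unit, option(char)), option(map(unit, option(char)))))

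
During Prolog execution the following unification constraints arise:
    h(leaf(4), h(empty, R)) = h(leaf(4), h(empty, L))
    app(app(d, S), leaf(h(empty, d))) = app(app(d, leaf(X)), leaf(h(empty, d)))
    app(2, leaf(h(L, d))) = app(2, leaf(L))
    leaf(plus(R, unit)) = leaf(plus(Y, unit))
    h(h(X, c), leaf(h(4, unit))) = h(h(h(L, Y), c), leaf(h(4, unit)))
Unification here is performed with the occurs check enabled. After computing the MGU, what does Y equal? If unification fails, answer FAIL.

FAIL

Decompose h/2: leaf(4) = leaf(4),  h(empty, R) = h(empty, L).
Delete trivial equation leaf(4) = leaf(4).
Decompose h/2: empty = empty,  R = L.
Delete trivial equation empty = empty.
Bind R := L; substituting into the one remaining equation that mentions R gives: leaf(plus(L, unit)) = leaf(plus(Y, unit)).
Decompose app/2: app(d, S) = app(d, leaf(X)),  leaf(h(empty, d)) = leaf(h(empty, d)).
Decompose app/2: d = d,  S = leaf(X).
Delete trivial equation d = d.
Bind S := leaf(X); no other remaining equation mentions S.
Delete trivial equation leaf(h(empty, d)) = leaf(h(empty, d)).
Decompose app/2: 2 = 2,  leaf(h(L, d)) = leaf(L).
Delete trivial equation 2 = 2.
Decompose leaf/1: h(L, d) = L.
Occurs check fails: L occurs in h(L, d); the equation L = h(L, d) has no finite solution.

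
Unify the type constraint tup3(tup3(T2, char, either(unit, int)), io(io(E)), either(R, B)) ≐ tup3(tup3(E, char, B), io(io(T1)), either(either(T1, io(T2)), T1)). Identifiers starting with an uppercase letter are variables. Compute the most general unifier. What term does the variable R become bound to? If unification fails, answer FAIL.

Decompose tup3/3: tup3(T2, char, either(unit, int)) ≐ tup3(E, char, B),  io(io(E)) ≐ io(io(T1)),  either(R, B) ≐ either(either(T1, io(T2)), T1).
Decompose tup3/3: T2 ≐ E,  char ≐ char,  either(unit, int) ≐ B.
Bind T2 := E; substituting into the one remaining equation that mentions T2 gives: either(R, B) ≐ either(either(T1, io(E)), T1).
Delete trivial equation char ≐ char.
Bind B := either(unit, int); substituting into the one remaining equation that mentions B gives: either(R, either(unit, int)) ≐ either(either(T1, io(E)), T1).
Decompose io/1: io(E) ≐ io(T1).
Decompose io/1: E ≐ T1.
Bind E := T1; substituting into the remaining equation gives: either(R, either(unit, int)) ≐ either(either(T1, io(T1)), T1). Substituting into the earlier binding gives T2 := T1.
Decompose either/2: R ≐ either(T1, io(T1)),  either(unit, int) ≐ T1.
Bind R := either(T1, io(T1)); no other remaining equation mentions R.
Bind T1 := either(unit, int). Substituting into the earlier bindings gives T2 := either(unit, int), E := either(unit, int), R := either(either(unit, int), io(either(unit, int))).
MGU = { T2 := either(unit, int), B := either(unit, int), E := either(unit, int), R := either(either(unit, int), io(either(unit, int))), T1 := either(unit, int) }, so R := either(either(unit, int), io(either(unit, int))).

either(either(unit, int), io(either(unit, int)))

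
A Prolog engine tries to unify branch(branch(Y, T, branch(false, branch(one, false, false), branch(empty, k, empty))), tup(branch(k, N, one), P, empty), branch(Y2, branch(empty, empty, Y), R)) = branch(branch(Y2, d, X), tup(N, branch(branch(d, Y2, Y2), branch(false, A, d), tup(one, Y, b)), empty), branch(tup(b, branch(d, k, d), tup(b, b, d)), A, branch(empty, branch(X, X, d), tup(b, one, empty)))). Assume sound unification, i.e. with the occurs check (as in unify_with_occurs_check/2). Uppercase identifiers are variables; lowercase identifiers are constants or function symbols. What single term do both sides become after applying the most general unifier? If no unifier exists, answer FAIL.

Decompose branch/3: branch(Y, T, branch(false, branch(one, false, false), branch(empty, k, empty))) = branch(Y2, d, X),  tup(branch(k, N, one), P, empty) = tup(N, branch(branch(d, Y2, Y2), branch(false, A, d), tup(one, Y, b)), empty),  branch(Y2, branch(empty, empty, Y), R) = branch(tup(b, branch(d, k, d), tup(b, b, d)), A, branch(empty, branch(X, X, d), tup(b, one, empty))).
Decompose branch/3: Y = Y2,  T = d,  branch(false, branch(one, false, false), branch(empty, k, empty)) = X.
Bind Y := Y2; substituting into the 2 remaining equations that mention Y gives: tup(branch(k, N, one), P, empty) = tup(N, branch(branch(d, Y2, Y2), branch(false, A, d), tup(one, Y2, b)), empty),  branch(Y2, branch(empty, empty, Y2), R) = branch(tup(b, branch(d, k, d), tup(b, b, d)), A, branch(empty, branch(X, X, d), tup(b, one, empty))).
Bind T := d; no other remaining equation mentions T.
Bind X := branch(false, branch(one, false, false), branch(empty, k, empty)); substituting into the one remaining equation that mentions X gives: branch(Y2, branch(empty, empty, Y2), R) = branch(tup(b, branch(d, k, d), tup(b, b, d)), A, branch(empty, branch(branch(false, branch(one, false, false), branch(empty, k, empty)), branch(false, branch(one, false, false), branch(empty, k, empty)), d), tup(b, one, empty))).
Decompose tup/3: branch(k, N, one) = N,  P = branch(branch(d, Y2, Y2), branch(false, A, d), tup(one, Y2, b)),  empty = empty.
Occurs check fails: N occurs in branch(k, N, one); the equation N = branch(k, N, one) has no finite solution.

FAIL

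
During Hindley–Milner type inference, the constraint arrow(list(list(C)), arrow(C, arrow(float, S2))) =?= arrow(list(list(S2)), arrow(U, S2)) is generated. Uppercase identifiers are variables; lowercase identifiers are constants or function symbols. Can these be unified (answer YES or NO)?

NO

Decompose arrow/2: list(list(C)) =?= list(list(S2)),  arrow(C, arrow(float, S2)) =?= arrow(U, S2).
Decompose list/1: list(C) =?= list(S2).
Decompose list/1: C =?= S2.
Bind C := S2; substituting into the remaining equation gives: arrow(S2, arrow(float, S2)) =?= arrow(U, S2).
Decompose arrow/2: S2 =?= U,  arrow(float, S2) =?= S2.
Bind S2 := U; substituting into the remaining equation gives: arrow(float, U) =?= U. Substituting into the earlier binding gives C := U.
Occurs check fails: U occurs in arrow(float, U); the equation U =?= arrow(float, U) has no finite solution.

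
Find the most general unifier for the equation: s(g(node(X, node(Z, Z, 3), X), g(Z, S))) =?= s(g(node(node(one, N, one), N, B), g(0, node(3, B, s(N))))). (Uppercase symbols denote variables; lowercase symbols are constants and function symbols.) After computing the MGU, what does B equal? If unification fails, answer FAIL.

Decompose s/1: g(node(X, node(Z, Z, 3), X), g(Z, S)) =?= g(node(node(one, N, one), N, B), g(0, node(3, B, s(N)))).
Decompose g/2: node(X, node(Z, Z, 3), X) =?= node(node(one, N, one), N, B),  g(Z, S) =?= g(0, node(3, B, s(N))).
Decompose node/3: X =?= node(one, N, one),  node(Z, Z, 3) =?= N,  X =?= B.
Bind X := node(one, N, one); substituting into the one remaining equation that mentions X gives: node(one, N, one) =?= B.
Bind N := node(Z, Z, 3); substituting into the remaining equations gives: node(one, node(Z, Z, 3), one) =?= B,  g(Z, S) =?= g(0, node(3, B, s(node(Z, Z, 3)))). Substituting into the earlier binding gives X := node(one, node(Z, Z, 3), one).
Bind B := node(one, node(Z, Z, 3), one); substituting into the remaining equation gives: g(Z, S) =?= g(0, node(3, node(one, node(Z, Z, 3), one), s(node(Z, Z, 3)))).
Decompose g/2: Z =?= 0,  S =?= node(3, node(one, node(Z, Z, 3), one), s(node(Z, Z, 3))).
Bind Z := 0; substituting into the remaining equation gives: S =?= node(3, node(one, node(0, 0, 3), one), s(node(0, 0, 3))). Substituting into the earlier bindings gives X := node(one, node(0, 0, 3), one), N := node(0, 0, 3), B := node(one, node(0, 0, 3), one).
Bind S := node(3, node(one, node(0, 0, 3), one), s(node(0, 0, 3))).
MGU = { X -> node(one, node(0, 0, 3), one), N -> node(0, 0, 3), B -> node(one, node(0, 0, 3), one), Z -> 0, S -> node(3, node(one, node(0, 0, 3), one), s(node(0, 0, 3))) }, so B -> node(one, node(0, 0, 3), one).

node(one, node(0, 0, 3), one)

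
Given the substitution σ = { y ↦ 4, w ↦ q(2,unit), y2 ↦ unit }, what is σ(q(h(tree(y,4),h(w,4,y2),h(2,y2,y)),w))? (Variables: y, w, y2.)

Replace each occurrence of y with 4.
Replace each occurrence of w with q(2,unit).
Replace each occurrence of y2 with unit.
Result: q(h(tree(4,4),h(q(2,unit),4,unit),h(2,unit,4)),q(2,unit)).

q(h(tree(4,4),h(q(2,unit),4,unit),h(2,unit,4)),q(2,unit))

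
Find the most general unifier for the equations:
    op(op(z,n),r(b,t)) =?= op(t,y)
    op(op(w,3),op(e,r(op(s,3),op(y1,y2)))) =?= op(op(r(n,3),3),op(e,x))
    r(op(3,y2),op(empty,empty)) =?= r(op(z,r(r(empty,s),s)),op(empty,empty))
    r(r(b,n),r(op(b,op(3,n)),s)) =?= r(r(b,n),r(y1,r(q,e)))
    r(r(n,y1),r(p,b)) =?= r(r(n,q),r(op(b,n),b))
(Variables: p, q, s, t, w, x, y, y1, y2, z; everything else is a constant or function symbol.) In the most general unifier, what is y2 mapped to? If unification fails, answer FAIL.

r(r(empty,r(op(b,op(3,n)),e)),r(op(b,op(3,n)),e))

Decompose op/2: op(z,n) =?= t,  r(b,t) =?= y.
Bind t := op(z,n); substituting into the one remaining equation that mentions t gives: r(b,op(z,n)) =?= y.
Bind y := r(b,op(z,n)); no other remaining equation mentions y.
Decompose op/2: op(w,3) =?= op(r(n,3),3),  op(e,r(op(s,3),op(y1,y2))) =?= op(e,x).
Decompose op/2: w =?= r(n,3),  3 =?= 3.
Bind w := r(n,3); no other remaining equation mentions w.
Delete trivial equation 3 =?= 3.
Decompose op/2: e =?= e,  r(op(s,3),op(y1,y2)) =?= x.
Delete trivial equation e =?= e.
Bind x := r(op(s,3),op(y1,y2)); no other remaining equation mentions x.
Decompose r/2: op(3,y2) =?= op(z,r(r(empty,s),s)),  op(empty,empty) =?= op(empty,empty).
Decompose op/2: 3 =?= z,  y2 =?= r(r(empty,s),s).
Bind z := 3; no other remaining equation mentions z. Substituting into the earlier bindings gives t := op(3,n), y := r(b,op(3,n)).
Bind y2 := r(r(empty,s),s); no other remaining equation mentions y2. Substituting into the earlier binding gives x := r(op(s,3),op(y1,r(r(empty,s),s))).
Delete trivial equation op(empty,empty) =?= op(empty,empty).
Decompose r/2: r(b,n) =?= r(b,n),  r(op(b,op(3,n)),s) =?= r(y1,r(q,e)).
Delete trivial equation r(b,n) =?= r(b,n).
Decompose r/2: op(b,op(3,n)) =?= y1,  s =?= r(q,e).
Bind y1 := op(b,op(3,n)); substituting into the one remaining equation that mentions y1 gives: r(r(n,op(b,op(3,n))),r(p,b)) =?= r(r(n,q),r(op(b,n),b)). Substituting into the earlier binding gives x := r(op(s,3),op(op(b,op(3,n)),r(r(empty,s),s))).
Bind s := r(q,e); no other remaining equation mentions s. Substituting into the earlier bindings gives x := r(op(r(q,e),3),op(op(b,op(3,n)),r(r(empty,r(q,e)),r(q,e)))), y2 := r(r(empty,r(q,e)),r(q,e)).
Decompose r/2: r(n,op(b,op(3,n))) =?= r(n,q),  r(p,b) =?= r(op(b,n),b).
Decompose r/2: n =?= n,  op(b,op(3,n)) =?= q.
Delete trivial equation n =?= n.
Bind q := op(b,op(3,n)); no other remaining equation mentions q. Substituting into the earlier bindings gives x := r(op(r(op(b,op(3,n)),e),3),op(op(b,op(3,n)),r(r(empty,r(op(b,op(3,n)),e)),r(op(b,op(3,n)),e)))), y2 := r(r(empty,r(op(b,op(3,n)),e)),r(op(b,op(3,n)),e)), s := r(op(b,op(3,n)),e).
Decompose r/2: p =?= op(b,n),  b =?= b.
Bind p := op(b,n); no other remaining equation mentions p.
Delete trivial equation b =?= b.
MGU = { t := op(3,n), y := r(b,op(3,n)), w := r(n,3), x := r(op(r(op(b,op(3,n)),e),3),op(op(b,op(3,n)),r(r(empty,r(op(b,op(3,n)),e)),r(op(b,op(3,n)),e)))), z := 3, y2 := r(r(empty,r(op(b,op(3,n)),e)),r(op(b,op(3,n)),e)), y1 := op(b,op(3,n)), s := r(op(b,op(3,n)),e), q := op(b,op(3,n)), p := op(b,n) }, so y2 := r(r(empty,r(op(b,op(3,n)),e)),r(op(b,op(3,n)),e)).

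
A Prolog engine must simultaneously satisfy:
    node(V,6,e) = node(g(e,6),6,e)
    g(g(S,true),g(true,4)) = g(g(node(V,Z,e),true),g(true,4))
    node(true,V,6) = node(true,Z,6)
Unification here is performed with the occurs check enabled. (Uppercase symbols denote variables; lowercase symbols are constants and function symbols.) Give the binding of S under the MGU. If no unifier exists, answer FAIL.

Decompose node/3: V = g(e,6),  6 = 6,  e = e.
Bind V := g(e,6); substituting into the 2 remaining equations that mention V gives: g(g(S,true),g(true,4)) = g(g(node(g(e,6),Z,e),true),g(true,4)),  node(true,g(e,6),6) = node(true,Z,6).
Delete trivial equation 6 = 6.
Delete trivial equation e = e.
Decompose g/2: g(S,true) = g(node(g(e,6),Z,e),true),  g(true,4) = g(true,4).
Decompose g/2: S = node(g(e,6),Z,e),  true = true.
Bind S := node(g(e,6),Z,e); no other remaining equation mentions S.
Delete trivial equation true = true.
Delete trivial equation g(true,4) = g(true,4).
Decompose node/3: true = true,  g(e,6) = Z,  6 = 6.
Delete trivial equation true = true.
Bind Z := g(e,6); no other remaining equation mentions Z. Substituting into the earlier binding gives S := node(g(e,6),g(e,6),e).
Delete trivial equation 6 = 6.
MGU = { V ↦ g(e,6), S ↦ node(g(e,6),g(e,6),e), Z ↦ g(e,6) }, so S ↦ node(g(e,6),g(e,6),e).

node(g(e,6),g(e,6),e)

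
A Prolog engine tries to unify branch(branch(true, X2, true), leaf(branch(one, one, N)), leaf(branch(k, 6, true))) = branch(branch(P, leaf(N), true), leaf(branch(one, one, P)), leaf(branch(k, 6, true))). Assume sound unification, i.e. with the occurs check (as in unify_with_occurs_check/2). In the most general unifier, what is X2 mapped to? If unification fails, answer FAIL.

Decompose branch/3: branch(true, X2, true) = branch(P, leaf(N), true),  leaf(branch(one, one, N)) = leaf(branch(one, one, P)),  leaf(branch(k, 6, true)) = leaf(branch(k, 6, true)).
Decompose branch/3: true = P,  X2 = leaf(N),  true = true.
Bind P := true; substituting into the one remaining equation that mentions P gives: leaf(branch(one, one, N)) = leaf(branch(one, one, true)).
Bind X2 := leaf(N); no other remaining equation mentions X2.
Delete trivial equation true = true.
Decompose leaf/1: branch(one, one, N) = branch(one, one, true).
Decompose branch/3: one = one,  one = one,  N = true.
Delete trivial equation one = one.
Delete trivial equation one = one.
Bind N := true; no other remaining equation mentions N. Substituting into the earlier binding gives X2 := leaf(true).
Delete trivial equation leaf(branch(k, 6, true)) = leaf(branch(k, 6, true)).
MGU = { P -> true, X2 -> leaf(true), N -> true }, so X2 -> leaf(true).

leaf(true)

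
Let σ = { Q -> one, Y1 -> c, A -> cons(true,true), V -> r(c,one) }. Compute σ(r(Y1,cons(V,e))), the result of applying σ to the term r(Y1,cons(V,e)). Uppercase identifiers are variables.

Replace each occurrence of Y1 with c.
Replace each occurrence of V with r(c,one).
Result: r(c,cons(r(c,one),e)).

r(c,cons(r(c,one),e))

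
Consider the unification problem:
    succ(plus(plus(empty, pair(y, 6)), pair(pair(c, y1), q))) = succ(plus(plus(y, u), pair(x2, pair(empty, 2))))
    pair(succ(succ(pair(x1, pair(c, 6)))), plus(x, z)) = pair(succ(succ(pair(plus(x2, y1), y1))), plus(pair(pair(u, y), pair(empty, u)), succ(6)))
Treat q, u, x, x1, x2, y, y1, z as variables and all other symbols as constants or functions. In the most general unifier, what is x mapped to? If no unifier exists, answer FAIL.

Decompose succ/1: plus(plus(empty, pair(y, 6)), pair(pair(c, y1), q)) = plus(plus(y, u), pair(x2, pair(empty, 2))).
Decompose plus/2: plus(empty, pair(y, 6)) = plus(y, u),  pair(pair(c, y1), q) = pair(x2, pair(empty, 2)).
Decompose plus/2: empty = y,  pair(y, 6) = u.
Bind y := empty; substituting into the 2 remaining equations that mention y gives: pair(empty, 6) = u,  pair(succ(succ(pair(x1, pair(c, 6)))), plus(x, z)) = pair(succ(succ(pair(plus(x2, y1), y1))), plus(pair(pair(u, empty), pair(empty, u)), succ(6))).
Bind u := pair(empty, 6); substituting into the one remaining equation that mentions u gives: pair(succ(succ(pair(x1, pair(c, 6)))), plus(x, z)) = pair(succ(succ(pair(plus(x2, y1), y1))), plus(pair(pair(pair(empty, 6), empty), pair(empty, pair(empty, 6))), succ(6))).
Decompose pair/2: pair(c, y1) = x2,  q = pair(empty, 2).
Bind x2 := pair(c, y1); substituting into the one remaining equation that mentions x2 gives: pair(succ(succ(pair(x1, pair(c, 6)))), plus(x, z)) = pair(succ(succ(pair(plus(pair(c, y1), y1), y1))), plus(pair(pair(pair(empty, 6), empty), pair(empty, pair(empty, 6))), succ(6))).
Bind q := pair(empty, 2); no other remaining equation mentions q.
Decompose pair/2: succ(succ(pair(x1, pair(c, 6)))) = succ(succ(pair(plus(pair(c, y1), y1), y1))),  plus(x, z) = plus(pair(pair(pair(empty, 6), empty), pair(empty, pair(empty, 6))), succ(6)).
Decompose succ/1: succ(pair(x1, pair(c, 6))) = succ(pair(plus(pair(c, y1), y1), y1)).
Decompose succ/1: pair(x1, pair(c, 6)) = pair(plus(pair(c, y1), y1), y1).
Decompose pair/2: x1 = plus(pair(c, y1), y1),  pair(c, 6) = y1.
Bind x1 := plus(pair(c, y1), y1); no other remaining equation mentions x1.
Bind y1 := pair(c, 6); no other remaining equation mentions y1. Substituting into the earlier bindings gives x2 := pair(c, pair(c, 6)), x1 := plus(pair(c, pair(c, 6)), pair(c, 6)).
Decompose plus/2: x = pair(pair(pair(empty, 6), empty), pair(empty, pair(empty, 6))),  z = succ(6).
Bind x := pair(pair(pair(empty, 6), empty), pair(empty, pair(empty, 6))); no other remaining equation mentions x.
Bind z := succ(6).
MGU = { y -> empty, u -> pair(empty, 6), x2 -> pair(c, pair(c, 6)), q -> pair(empty, 2), x1 -> plus(pair(c, pair(c, 6)), pair(c, 6)), y1 -> pair(c, 6), x -> pair(pair(pair(empty, 6), empty), pair(empty, pair(empty, 6))), z -> succ(6) }, so x -> pair(pair(pair(empty, 6), empty), pair(empty, pair(empty, 6))).

pair(pair(pair(empty, 6), empty), pair(empty, pair(empty, 6)))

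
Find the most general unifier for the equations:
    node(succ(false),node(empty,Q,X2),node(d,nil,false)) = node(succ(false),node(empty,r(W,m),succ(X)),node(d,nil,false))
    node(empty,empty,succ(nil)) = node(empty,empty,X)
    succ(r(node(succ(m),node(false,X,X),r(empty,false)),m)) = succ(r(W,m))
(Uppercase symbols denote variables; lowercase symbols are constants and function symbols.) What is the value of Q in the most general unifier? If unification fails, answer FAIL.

Decompose node/3: succ(false) = succ(false),  node(empty,Q,X2) = node(empty,r(W,m),succ(X)),  node(d,nil,false) = node(d,nil,false).
Delete trivial equation succ(false) = succ(false).
Decompose node/3: empty = empty,  Q = r(W,m),  X2 = succ(X).
Delete trivial equation empty = empty.
Bind Q := r(W,m); no other remaining equation mentions Q.
Bind X2 := succ(X); no other remaining equation mentions X2.
Delete trivial equation node(d,nil,false) = node(d,nil,false).
Decompose node/3: empty = empty,  empty = empty,  succ(nil) = X.
Delete trivial equation empty = empty.
Delete trivial equation empty = empty.
Bind X := succ(nil); substituting into the remaining equation gives: succ(r(node(succ(m),node(false,succ(nil),succ(nil)),r(empty,false)),m)) = succ(r(W,m)). Substituting into the earlier binding gives X2 := succ(succ(nil)).
Decompose succ/1: r(node(succ(m),node(false,succ(nil),succ(nil)),r(empty,false)),m) = r(W,m).
Decompose r/2: node(succ(m),node(false,succ(nil),succ(nil)),r(empty,false)) = W,  m = m.
Bind W := node(succ(m),node(false,succ(nil),succ(nil)),r(empty,false)); no other remaining equation mentions W. Substituting into the earlier binding gives Q := r(node(succ(m),node(false,succ(nil),succ(nil)),r(empty,false)),m).
Delete trivial equation m = m.
MGU = { Q -> r(node(succ(m),node(false,succ(nil),succ(nil)),r(empty,false)),m), X2 -> succ(succ(nil)), X -> succ(nil), W -> node(succ(m),node(false,succ(nil),succ(nil)),r(empty,false)) }, so Q -> r(node(succ(m),node(false,succ(nil),succ(nil)),r(empty,false)),m).

r(node(succ(m),node(false,succ(nil),succ(nil)),r(empty,false)),m)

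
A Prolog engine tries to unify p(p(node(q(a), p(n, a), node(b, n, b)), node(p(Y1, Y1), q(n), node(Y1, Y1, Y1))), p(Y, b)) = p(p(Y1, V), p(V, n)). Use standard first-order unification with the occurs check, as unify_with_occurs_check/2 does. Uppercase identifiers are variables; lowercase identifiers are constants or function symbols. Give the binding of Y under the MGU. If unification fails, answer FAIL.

Decompose p/2: p(node(q(a), p(n, a), node(b, n, b)), node(p(Y1, Y1), q(n), node(Y1, Y1, Y1))) = p(Y1, V),  p(Y, b) = p(V, n).
Decompose p/2: node(q(a), p(n, a), node(b, n, b)) = Y1,  node(p(Y1, Y1), q(n), node(Y1, Y1, Y1)) = V.
Bind Y1 := node(q(a), p(n, a), node(b, n, b)); substituting into the one remaining equation that mentions Y1 gives: node(p(node(q(a), p(n, a), node(b, n, b)), node(q(a), p(n, a), node(b, n, b))), q(n), node(node(q(a), p(n, a), node(b, n, b)), node(q(a), p(n, a), node(b, n, b)), node(q(a), p(n, a), node(b, n, b)))) = V.
Bind V := node(p(node(q(a), p(n, a), node(b, n, b)), node(q(a), p(n, a), node(b, n, b))), q(n), node(node(q(a), p(n, a), node(b, n, b)), node(q(a), p(n, a), node(b, n, b)), node(q(a), p(n, a), node(b, n, b)))); substituting into the remaining equation gives: p(Y, b) = p(node(p(node(q(a), p(n, a), node(b, n, b)), node(q(a), p(n, a), node(b, n, b))), q(n), node(node(q(a), p(n, a), node(b, n, b)), node(q(a), p(n, a), node(b, n, b)), node(q(a), p(n, a), node(b, n, b)))), n).
Decompose p/2: Y = node(p(node(q(a), p(n, a), node(b, n, b)), node(q(a), p(n, a), node(b, n, b))), q(n), node(node(q(a), p(n, a), node(b, n, b)), node(q(a), p(n, a), node(b, n, b)), node(q(a), p(n, a), node(b, n, b)))),  b = n.
Bind Y := node(p(node(q(a), p(n, a), node(b, n, b)), node(q(a), p(n, a), node(b, n, b))), q(n), node(node(q(a), p(n, a), node(b, n, b)), node(q(a), p(n, a), node(b, n, b)), node(q(a), p(n, a), node(b, n, b)))); no other remaining equation mentions Y.
Clash: constants b and n differ; no unifier exists.

FAIL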